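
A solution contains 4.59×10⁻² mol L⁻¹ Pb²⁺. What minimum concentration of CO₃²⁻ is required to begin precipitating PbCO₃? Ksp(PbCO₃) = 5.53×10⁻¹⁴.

Precipitation begins when Q = Ksp.
PbCO₃(s) ⇌ Pb²⁺(aq) + CO₃²⁻(aq)
Ksp = [Pb²⁺][CO₃²⁻] = [CO₃²⁻](4.59×10⁻²)
[CO₃²⁻] = 5.53×10⁻¹⁴ / (4.59×10⁻²) = 1.20×10⁻¹²
[CO₃²⁻] = 1.20×10⁻¹² mol L⁻¹

1.20×10⁻¹² M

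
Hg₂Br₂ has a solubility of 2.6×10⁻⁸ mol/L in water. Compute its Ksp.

Ksp = 7.0×10⁻²³

Hg₂Br₂(s) ⇌ Hg₂²⁺(aq) + 2 Br⁻(aq)
With molar solubility s: [Hg₂²⁺] = s, [Br⁻] = 2s.
Ksp = [Hg₂²⁺][Br⁻]^2 = s · (2s)^2 = 4s^3
Ksp = 4 × (2.6×10⁻⁸)^3 = 7.0×10⁻²³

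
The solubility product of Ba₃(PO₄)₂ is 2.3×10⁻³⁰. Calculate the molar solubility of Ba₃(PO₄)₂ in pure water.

Ba₃(PO₄)₂(s) ⇌ 3 Ba²⁺(aq) + 2 PO₄³⁻(aq)
If s mol/L of Ba₃(PO₄)₂ dissolves, [Ba²⁺] = 3s and [PO₄³⁻] = 2s.
Ksp = [Ba²⁺]^3[PO₄³⁻]^2 = (3s)^3 · (2s)^2 = 108s^5
108s^5 = 2.3×10⁻³⁰  ⇒  s^5 = 2.1×10⁻³²
Taking the 5th root, s = 4.6×10⁻⁷ mol/L.

4.6×10⁻⁷ M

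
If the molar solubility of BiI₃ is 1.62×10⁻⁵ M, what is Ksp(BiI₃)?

BiI₃(s) ⇌ Bi³⁺(aq) + 3 I⁻(aq)
Let s be the molar solubility. Then [Bi³⁺] = s and [I⁻] = 3s.
Ksp = [Bi³⁺][I⁻]^3 = s · (3s)^3 = 27s^4
Ksp = 27 × (1.62×10⁻⁵)^4 = 1.86×10⁻¹⁸

Ksp = 1.86×10⁻¹⁸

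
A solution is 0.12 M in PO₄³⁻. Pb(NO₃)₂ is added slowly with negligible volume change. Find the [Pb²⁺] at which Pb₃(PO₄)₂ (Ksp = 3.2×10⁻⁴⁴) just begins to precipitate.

1.3×10⁻¹⁴ M

Precipitation of each salt begins when its ion product equals Ksp.
Pb₃(PO₄)₂(s) ⇌ 3 Pb²⁺(aq) + 2 PO₄³⁻(aq)
Ksp = [Pb²⁺]^3[PO₄³⁻]^2 = [Pb²⁺]^3(0.12)^2
[Pb²⁺]^3 = 3.2×10⁻⁴⁴ / (0.12)^2 = 2.2×10⁻⁴²
[Pb²⁺] = 1.3×10⁻¹⁴ M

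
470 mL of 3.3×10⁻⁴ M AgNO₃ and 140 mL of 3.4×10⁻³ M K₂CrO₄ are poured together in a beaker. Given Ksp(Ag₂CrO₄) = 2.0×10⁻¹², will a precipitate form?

Yes

The combined volume is 610 mL.
[Ag⁺] = (3.3×10⁻⁴)(470)/610 = 2.5×10⁻⁴ M
[CrO₄²⁻] = (3.4×10⁻³)(140)/610 = 7.8×10⁻⁴ M
Q = [Ag⁺]^2[CrO₄²⁻] = 5.0×10⁻¹¹
Q = 5.0×10⁻¹¹ > Ksp = 2.0×10⁻¹², so the solution is supersaturated and Ag₂CrO₄ precipitates.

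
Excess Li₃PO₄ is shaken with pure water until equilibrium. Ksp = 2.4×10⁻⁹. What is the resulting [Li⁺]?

9.2×10⁻³ M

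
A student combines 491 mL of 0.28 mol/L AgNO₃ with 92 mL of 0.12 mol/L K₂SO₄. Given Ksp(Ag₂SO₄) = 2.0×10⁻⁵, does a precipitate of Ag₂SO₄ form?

The combined volume is 583 mL.
[Ag⁺] = (0.28)(491)/583 = 0.24 mol/L
[SO₄²⁻] = (0.12)(92)/583 = 1.9×10⁻² mol/L
Q = [Ag⁺]^2[SO₄²⁻] = 1.1×10⁻³
Q = 1.1×10⁻³ > Ksp = 2.0×10⁻⁵, so the solution is supersaturated and Ag₂SO₄ precipitates.

Yes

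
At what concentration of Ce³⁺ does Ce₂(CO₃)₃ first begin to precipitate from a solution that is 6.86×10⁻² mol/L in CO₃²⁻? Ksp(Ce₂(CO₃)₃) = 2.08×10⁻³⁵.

2.54×10⁻¹⁶ M

Precipitation of each salt begins when its ion product equals Ksp.
Ce₂(CO₃)₃(s) ⇌ 2 Ce³⁺(aq) + 3 CO₃²⁻(aq)
Ksp = [Ce³⁺]^2[CO₃²⁻]^3 = [Ce³⁺]^2(6.86×10⁻²)^3
[Ce³⁺]^2 = 2.08×10⁻³⁵ / (6.86×10⁻²)^3 = 6.44×10⁻³²
[Ce³⁺] = 2.54×10⁻¹⁶ mol/L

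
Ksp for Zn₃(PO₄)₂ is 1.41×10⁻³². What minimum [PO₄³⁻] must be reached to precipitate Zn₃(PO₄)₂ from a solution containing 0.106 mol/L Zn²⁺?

Each salt precipitates once Q = Ksp for that salt.
Zn₃(PO₄)₂(s) ⇌ 3 Zn²⁺(aq) + 2 PO₄³⁻(aq)
Ksp = [Zn²⁺]^3[PO₄³⁻]^2 = [PO₄³⁻]^2(0.106)^3
[PO₄³⁻]^2 = 1.41×10⁻³² / (0.106)^3 = 1.18×10⁻²⁹
[PO₄³⁻] = 3.44×10⁻¹⁵ mol/L

3.44×10⁻¹⁵ M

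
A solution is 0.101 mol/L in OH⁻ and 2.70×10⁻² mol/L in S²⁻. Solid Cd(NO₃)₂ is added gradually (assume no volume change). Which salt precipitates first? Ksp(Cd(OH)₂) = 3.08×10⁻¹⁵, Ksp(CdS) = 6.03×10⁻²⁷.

The threshold for precipitation is Q = Ksp.
For Cd(OH)₂: [Cd²⁺] = (Ksp/[OH⁻]^2) = 3.02×10⁻¹³ mol/L
For CdS: [Cd²⁺] = (Ksp/[S²⁻]) = 2.23×10⁻²⁵ mol/L
Since CdS needs less Cd²⁺ to reach saturation, it precipitates first.

CdS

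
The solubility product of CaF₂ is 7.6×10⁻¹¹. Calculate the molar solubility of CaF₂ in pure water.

2.7×10⁻⁴ M

CaF₂(s) ⇌ Ca²⁺(aq) + 2 F⁻(aq)
Let s be the molar solubility. Then [Ca²⁺] = s and [F⁻] = 2s.
Ksp = [Ca²⁺][F⁻]^2 = s · (2s)^2 = 4s^3
4s^3 = 7.6×10⁻¹¹  ⇒  s^3 = 1.9×10⁻¹¹
Taking the 3rd root, s = 2.7×10⁻⁴ M.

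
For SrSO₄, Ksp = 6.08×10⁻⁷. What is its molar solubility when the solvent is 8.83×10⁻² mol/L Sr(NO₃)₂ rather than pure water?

SrSO₄(s) ⇌ Sr²⁺(aq) + SO₄²⁻(aq)
Let s be the solubility of SrSO₄ here. The common ion gives [Sr²⁺] ≈ 8.83×10⁻² mol/L, and [SO₄²⁻] = s.
Ksp = [Sr²⁺][SO₄²⁻] = (8.83×10⁻²)s
s = 6.08×10⁻⁷ / (8.83×10⁻²) = 6.89×10⁻⁶
s = 6.89×10⁻⁶ mol/L

6.89×10⁻⁶ M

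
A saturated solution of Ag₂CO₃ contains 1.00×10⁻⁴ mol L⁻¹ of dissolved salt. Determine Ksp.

Ksp = 4.00×10⁻¹²

Ag₂CO₃(s) ⇌ 2 Ag⁺(aq) + CO₃²⁻(aq)
With molar solubility s: [Ag⁺] = 2s, [CO₃²⁻] = s.
Ksp = [Ag⁺]^2[CO₃²⁻] = (2s)^2 · s = 4s^3
Ksp = 4 × (1.00×10⁻⁴)^3 = 4.00×10⁻¹²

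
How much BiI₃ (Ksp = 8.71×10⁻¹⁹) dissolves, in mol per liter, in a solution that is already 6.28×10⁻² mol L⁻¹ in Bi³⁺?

BiI₃(s) ⇌ Bi³⁺(aq) + 3 I⁻(aq)
Let s be the solubility of BiI₃ here. The common ion gives [Bi³⁺] ≈ 6.28×10⁻² mol L⁻¹, and [I⁻] = 3s.
Ksp = [Bi³⁺][I⁻]^3 = (6.28×10⁻²)(3s)^3
(3s)^3 = 8.71×10⁻¹⁹ / (6.28×10⁻²) = 1.39×10⁻¹⁷
s = 8.01×10⁻⁷ mol L⁻¹

8.01×10⁻⁷ M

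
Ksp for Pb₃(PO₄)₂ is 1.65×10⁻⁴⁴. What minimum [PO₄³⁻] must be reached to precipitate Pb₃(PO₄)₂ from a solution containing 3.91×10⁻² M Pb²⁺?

1.66×10⁻²⁰ M

Precipitation of each salt begins when its ion product equals Ksp.
Pb₃(PO₄)₂(s) ⇌ 3 Pb²⁺(aq) + 2 PO₄³⁻(aq)
Ksp = [Pb²⁺]^3[PO₄³⁻]^2 = [PO₄³⁻]^2(3.91×10⁻²)^3
[PO₄³⁻]^2 = 1.65×10⁻⁴⁴ / (3.91×10⁻²)^3 = 2.76×10⁻⁴⁰
[PO₄³⁻] = 1.66×10⁻²⁰ M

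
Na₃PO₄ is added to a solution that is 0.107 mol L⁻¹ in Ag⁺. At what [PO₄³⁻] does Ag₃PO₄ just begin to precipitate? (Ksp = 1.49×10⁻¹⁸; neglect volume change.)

Precipitation begins when Q = Ksp.
Ag₃PO₄(s) ⇌ 3 Ag⁺(aq) + PO₄³⁻(aq)
Ksp = [Ag⁺]^3[PO₄³⁻] = [PO₄³⁻](0.107)^3
[PO₄³⁻] = 1.49×10⁻¹⁸ / (0.107)^3 = 1.22×10⁻¹⁵
[PO₄³⁻] = 1.22×10⁻¹⁵ mol L⁻¹

1.22×10⁻¹⁵ M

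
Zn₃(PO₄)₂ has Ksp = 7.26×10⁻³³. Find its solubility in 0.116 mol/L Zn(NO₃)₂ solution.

Zn₃(PO₄)₂(s) ⇌ 3 Zn²⁺(aq) + 2 PO₄³⁻(aq)
With Zn²⁺ already at 0.116 mol/L and s small, take [Zn²⁺] ≈ 0.116 mol/L and [PO₄³⁻] = 2s.
Ksp = [Zn²⁺]^3[PO₄³⁻]^2 = (0.116)^3(2s)^2
(2s)^2 = 7.26×10⁻³³ / (0.116)^3 = 4.65×10⁻³⁰
s = 1.08×10⁻¹⁵ mol/L

1.08×10⁻¹⁵ M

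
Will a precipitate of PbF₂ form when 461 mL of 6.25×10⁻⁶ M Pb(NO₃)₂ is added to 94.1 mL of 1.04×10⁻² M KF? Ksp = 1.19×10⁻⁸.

Total volume after mixing = 461 + 94.1 = 555.1 mL.
[Pb²⁺] = (6.25×10⁻⁶)(461)/555.1 = 5.19×10⁻⁶ M
[F⁻] = (1.04×10⁻²)(94.1)/555.1 = 1.76×10⁻³ M
Q = [Pb²⁺][F⁻]^2 = 1.61×10⁻¹¹
Q = 1.61×10⁻¹¹ < Ksp = 1.19×10⁻⁸, so the solution is unsaturated and no precipitate forms.

No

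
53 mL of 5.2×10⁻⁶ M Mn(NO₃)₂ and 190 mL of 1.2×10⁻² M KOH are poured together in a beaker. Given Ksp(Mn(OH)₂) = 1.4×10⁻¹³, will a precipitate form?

Yes

The combined volume is 243 mL.
[Mn²⁺] = (5.2×10⁻⁶)(53)/243 = 1.1×10⁻⁶ M
[OH⁻] = (1.2×10⁻²)(190)/243 = 9.4×10⁻³ M
Q = [Mn²⁺][OH⁻]^2 = 1.0×10⁻¹⁰
Q = 1.0×10⁻¹⁰ > Ksp = 1.4×10⁻¹³, so the solution is supersaturated and Mn(OH)₂ precipitates.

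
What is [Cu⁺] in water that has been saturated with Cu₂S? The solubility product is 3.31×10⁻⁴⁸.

Cu₂S(s) ⇌ 2 Cu⁺(aq) + S²⁻(aq)
Call the molar solubility s, so that [Cu⁺] = 2s and [S²⁻] = s.
Ksp = [Cu⁺]^2[S²⁻] = (2s)^2 · s = 4s^3 = 3.31×10⁻⁴⁸
s = 9.39×10⁻¹⁷ mol L⁻¹
[Cu⁺] = 2s = 1.88×10⁻¹⁶ mol L⁻¹

1.88×10⁻¹⁶ M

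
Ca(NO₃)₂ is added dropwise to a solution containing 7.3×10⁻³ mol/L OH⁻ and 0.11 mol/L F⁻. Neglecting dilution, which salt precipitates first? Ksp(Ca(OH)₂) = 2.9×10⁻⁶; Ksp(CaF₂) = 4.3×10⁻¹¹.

A salt starts to precipitate once the ion product Q reaches its Ksp.
For Ca(OH)₂: [Ca²⁺] = (Ksp/[OH⁻]^2) = 5.4×10⁻² mol/L
For CaF₂: [Ca²⁺] = (Ksp/[F⁻]^2) = 3.6×10⁻⁹ mol/L
Since CaF₂ needs less Ca²⁺ to reach saturation, it precipitates first.

CaF₂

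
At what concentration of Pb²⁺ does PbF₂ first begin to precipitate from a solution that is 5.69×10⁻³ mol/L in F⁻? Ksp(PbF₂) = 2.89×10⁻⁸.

8.93×10⁻⁴ M

The threshold for precipitation is Q = Ksp.
PbF₂(s) ⇌ Pb²⁺(aq) + 2 F⁻(aq)
Ksp = [Pb²⁺][F⁻]^2 = [Pb²⁺](5.69×10⁻³)^2
[Pb²⁺] = 2.89×10⁻⁸ / (5.69×10⁻³)^2 = 8.93×10⁻⁴
[Pb²⁺] = 8.93×10⁻⁴ mol/L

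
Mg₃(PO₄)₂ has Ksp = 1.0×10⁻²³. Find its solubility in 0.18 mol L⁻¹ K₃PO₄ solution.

Mg₃(PO₄)₂(s) ⇌ 3 Mg²⁺(aq) + 2 PO₄³⁻(aq)
PO₄³⁻ is already present at 0.18 mol L⁻¹. If s mol/L of Mg₃(PO₄)₂ dissolves, [Mg²⁺] = 3s while [PO₄³⁻] ≈ 0.18 mol L⁻¹.
Ksp = [Mg²⁺]^3[PO₄³⁻]^2 = (3s)^3(0.18)^2
(3s)^3 = 1.0×10⁻²³ / (0.18)^2 = 3.1×10⁻²²
s = 2.3×10⁻⁸ mol L⁻¹

2.3×10⁻⁸ M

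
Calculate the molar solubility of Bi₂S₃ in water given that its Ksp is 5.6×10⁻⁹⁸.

Bi₂S₃(s) ⇌ 2 Bi³⁺(aq) + 3 S²⁻(aq)
For each mole of Bi₂S₃ that dissolves per liter, [Bi³⁺] = 2s and [S²⁻] = 3s; let s denote this solubility.
Ksp = [Bi³⁺]^2[S²⁻]^3 = (2s)^2 · (3s)^3 = 108s^5
108s^5 = 5.6×10⁻⁹⁸  ⇒  s^5 = 5.2×10⁻¹⁰⁰
Taking the 5th root, s = 1.4×10⁻²⁰ M.

1.4×10⁻²⁰ M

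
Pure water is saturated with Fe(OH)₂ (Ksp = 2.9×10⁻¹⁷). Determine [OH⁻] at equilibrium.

3.9×10⁻⁶ M

Fe(OH)₂(s) ⇌ Fe²⁺(aq) + 2 OH⁻(aq)
If s mol/L of Fe(OH)₂ dissolves, [Fe²⁺] = s and [OH⁻] = 2s.
Ksp = [Fe²⁺][OH⁻]^2 = s · (2s)^2 = 4s^3 = 2.9×10⁻¹⁷
s = 1.9×10⁻⁶ mol/L
[OH⁻] = 2s = 3.9×10⁻⁶ mol/L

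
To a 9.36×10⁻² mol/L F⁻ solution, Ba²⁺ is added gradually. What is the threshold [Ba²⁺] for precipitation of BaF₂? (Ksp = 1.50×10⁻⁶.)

1.71×10⁻⁴ M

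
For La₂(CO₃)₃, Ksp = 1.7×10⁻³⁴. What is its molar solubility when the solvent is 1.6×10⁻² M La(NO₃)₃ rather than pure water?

La₂(CO₃)₃(s) ⇌ 2 La³⁺(aq) + 3 CO₃²⁻(aq)
Let s be the solubility of La₂(CO₃)₃ here. The common ion gives [La³⁺] ≈ 1.6×10⁻² M, and [CO₃²⁻] = 3s.
Ksp = [La³⁺]^2[CO₃²⁻]^3 = (1.6×10⁻²)^2(3s)^3
(3s)^3 = 1.7×10⁻³⁴ / (1.6×10⁻²)^2 = 6.6×10⁻³¹
s = 2.9×10⁻¹¹ M

2.9×10⁻¹¹ M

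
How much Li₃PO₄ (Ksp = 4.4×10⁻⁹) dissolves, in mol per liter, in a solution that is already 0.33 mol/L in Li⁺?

Li₃PO₄(s) ⇌ 3 Li⁺(aq) + PO₄³⁻(aq)
Li⁺ is already present at 0.33 mol/L. If s mol/L of Li₃PO₄ dissolves, [PO₄³⁻] = s while [Li⁺] ≈ 0.33 mol/L.
Ksp = [Li⁺]^3[PO₄³⁻] = (0.33)^3s
s = 4.4×10⁻⁹ / (0.33)^3 = 1.2×10⁻⁷
s = 1.2×10⁻⁷ mol/L

1.2×10⁻⁷ M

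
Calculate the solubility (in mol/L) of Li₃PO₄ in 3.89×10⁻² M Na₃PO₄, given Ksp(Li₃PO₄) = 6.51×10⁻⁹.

Li₃PO₄(s) ⇌ 3 Li⁺(aq) + PO₄³⁻(aq)
The solution already contains PO₄³⁻ at 3.89×10⁻² M. Let s be the molar solubility of Li₃PO₄.
[PO₄³⁻] ≈ 3.89×10⁻² M (common ion dominates); [Li⁺] = 3s.
Ksp = [Li⁺]^3[PO₄³⁻] = (3s)^3(3.89×10⁻²)
(3s)^3 = 6.51×10⁻⁹ / (3.89×10⁻²) = 1.67×10⁻⁷
s = 1.84×10⁻³ M

1.84×10⁻³ M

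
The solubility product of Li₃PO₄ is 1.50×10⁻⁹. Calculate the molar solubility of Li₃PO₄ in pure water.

Li₃PO₄(s) ⇌ 3 Li⁺(aq) + PO₄³⁻(aq)
With molar solubility s: [Li⁺] = 3s, [PO₄³⁻] = s.
Ksp = [Li⁺]^3[PO₄³⁻] = (3s)^3 · s = 27s^4
27s^4 = 1.50×10⁻⁹  ⇒  s^4 = 5.56×10⁻¹¹
s = 2.73×10⁻³ mol L⁻¹

2.73×10⁻³ M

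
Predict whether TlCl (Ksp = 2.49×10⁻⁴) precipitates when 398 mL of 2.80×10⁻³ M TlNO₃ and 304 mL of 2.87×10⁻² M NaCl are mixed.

The combined volume is 702 mL.
[Tl⁺] = (2.80×10⁻³)(398)/702 = 1.59×10⁻³ M
[Cl⁻] = (2.87×10⁻²)(304)/702 = 1.24×10⁻² M
Q = [Tl⁺][Cl⁻] = 1.97×10⁻⁵
Q < Ksp (1.97×10⁻⁵ vs 2.49×10⁻⁴); the solution remains unsaturated and no precipitate forms.

No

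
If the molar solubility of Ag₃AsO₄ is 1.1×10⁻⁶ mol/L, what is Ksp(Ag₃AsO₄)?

Ksp = 4.0×10⁻²³

Ag₃AsO₄(s) ⇌ 3 Ag⁺(aq) + AsO₄³⁻(aq)
With molar solubility s: [Ag⁺] = 3s, [AsO₄³⁻] = s.
Ksp = [Ag⁺]^3[AsO₄³⁻] = (3s)^3 · s = 27s^4
Ksp = 27 × (1.1×10⁻⁶)^4 = 4.0×10⁻²³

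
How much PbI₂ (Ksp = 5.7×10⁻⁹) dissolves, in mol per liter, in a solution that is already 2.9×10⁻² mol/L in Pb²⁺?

PbI₂(s) ⇌ Pb²⁺(aq) + 2 I⁻(aq)
The solution already contains Pb²⁺ at 2.9×10⁻² mol/L. Let s be the molar solubility of PbI₂.
[Pb²⁺] ≈ 2.9×10⁻² mol/L (common ion dominates); [I⁻] = 2s.
Ksp = [Pb²⁺][I⁻]^2 = (2.9×10⁻²)(2s)^2
(2s)^2 = 5.7×10⁻⁹ / (2.9×10⁻²) = 2.0×10⁻⁷
s = 2.2×10⁻⁴ mol/L

2.2×10⁻⁴ M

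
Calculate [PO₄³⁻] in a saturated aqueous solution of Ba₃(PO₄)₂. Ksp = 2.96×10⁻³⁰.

9.74×10⁻⁷ M

Ba₃(PO₄)₂(s) ⇌ 3 Ba²⁺(aq) + 2 PO₄³⁻(aq)
Let s be the molar solubility. Then [Ba²⁺] = 3s and [PO₄³⁻] = 2s.
Ksp = [Ba²⁺]^3[PO₄³⁻]^2 = (3s)^3 · (2s)^2 = 108s^5 = 2.96×10⁻³⁰
s = 4.87×10⁻⁷ M
[PO₄³⁻] = 2s = 9.74×10⁻⁷ M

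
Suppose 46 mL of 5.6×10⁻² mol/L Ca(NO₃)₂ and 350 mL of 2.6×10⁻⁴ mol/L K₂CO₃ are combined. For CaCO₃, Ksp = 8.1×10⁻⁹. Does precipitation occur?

Yes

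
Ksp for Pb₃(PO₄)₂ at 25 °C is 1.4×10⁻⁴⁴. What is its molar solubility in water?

6.6×10⁻¹⁰ M

Pb₃(PO₄)₂(s) ⇌ 3 Pb²⁺(aq) + 2 PO₄³⁻(aq)
If s mol/L of Pb₃(PO₄)₂ dissolves, [Pb²⁺] = 3s and [PO₄³⁻] = 2s.
Ksp = [Pb²⁺]^3[PO₄³⁻]^2 = (3s)^3 · (2s)^2 = 108s^5
108s^5 = 1.4×10⁻⁴⁴  ⇒  s^5 = 1.3×10⁻⁴⁶
Taking the 5th root, s = 6.6×10⁻¹⁰ mol/L.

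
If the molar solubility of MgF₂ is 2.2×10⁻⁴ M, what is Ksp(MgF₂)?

MgF₂(s) ⇌ Mg²⁺(aq) + 2 F⁻(aq)
Call the molar solubility s, so that [Mg²⁺] = s and [F⁻] = 2s.
Ksp = [Mg²⁺][F⁻]^2 = s · (2s)^2 = 4s^3
Ksp = 4 × (2.2×10⁻⁴)^3 = 4.3×10⁻¹¹

Ksp = 4.3×10⁻¹¹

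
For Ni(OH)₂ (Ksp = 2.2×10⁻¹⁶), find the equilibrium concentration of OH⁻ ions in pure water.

Ni(OH)₂(s) ⇌ Ni²⁺(aq) + 2 OH⁻(aq)
Let s be the molar solubility. Then [Ni²⁺] = s and [OH⁻] = 2s.
Ksp = [Ni²⁺][OH⁻]^2 = s · (2s)^2 = 4s^3 = 2.2×10⁻¹⁶
s = 3.8×10⁻⁶ mol L⁻¹
[OH⁻] = 2s = 7.6×10⁻⁶ mol L⁻¹

7.6×10⁻⁶ M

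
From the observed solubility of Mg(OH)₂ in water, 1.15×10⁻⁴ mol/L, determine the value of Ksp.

Ksp = 6.08×10⁻¹²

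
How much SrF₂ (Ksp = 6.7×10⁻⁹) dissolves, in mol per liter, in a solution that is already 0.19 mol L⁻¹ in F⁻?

SrF₂(s) ⇌ Sr²⁺(aq) + 2 F⁻(aq)
With F⁻ already at 0.19 mol L⁻¹ and s small, take [F⁻] ≈ 0.19 mol L⁻¹ and [Sr²⁺] = s.
Ksp = [Sr²⁺][F⁻]^2 = s(0.19)^2
s = 6.7×10⁻⁹ / (0.19)^2 = 1.9×10⁻⁷
s = 1.9×10⁻⁷ mol L⁻¹

1.9×10⁻⁷ M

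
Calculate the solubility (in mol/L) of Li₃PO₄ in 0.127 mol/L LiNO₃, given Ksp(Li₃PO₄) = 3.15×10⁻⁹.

1.54×10⁻⁶ M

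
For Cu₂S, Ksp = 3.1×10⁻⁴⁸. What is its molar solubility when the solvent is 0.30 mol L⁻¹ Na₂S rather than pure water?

Cu₂S(s) ⇌ 2 Cu⁺(aq) + S²⁻(aq)
The solution already contains S²⁻ at 0.30 mol L⁻¹. Let s be the molar solubility of Cu₂S.
[S²⁻] ≈ 0.30 mol L⁻¹ (common ion dominates); [Cu⁺] = 2s.
Ksp = [Cu⁺]^2[S²⁻] = (2s)^2(0.30)
(2s)^2 = 3.1×10⁻⁴⁸ / (0.30) = 1.0×10⁻⁴⁷
s = 1.6×10⁻²⁴ mol L⁻¹

1.6×10⁻²⁴ M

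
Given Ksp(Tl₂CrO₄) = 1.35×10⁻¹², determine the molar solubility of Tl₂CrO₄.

Tl₂CrO₄(s) ⇌ 2 Tl⁺(aq) + CrO₄²⁻(aq)
For each mole of Tl₂CrO₄ that dissolves per liter, [Tl⁺] = 2s and [CrO₄²⁻] = s; let s denote this solubility.
Ksp = [Tl⁺]^2[CrO₄²⁻] = (2s)^2 · s = 4s^3
4s^3 = 1.35×10⁻¹²  ⇒  s^3 = 3.38×10⁻¹³
s = (3.38×10⁻¹³)^(1/3) = 6.96×10⁻⁵ M

6.96×10⁻⁵ M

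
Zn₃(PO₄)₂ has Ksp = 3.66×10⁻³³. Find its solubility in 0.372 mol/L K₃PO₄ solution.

9.93×10⁻¹² M

Zn₃(PO₄)₂(s) ⇌ 3 Zn²⁺(aq) + 2 PO₄³⁻(aq)
With PO₄³⁻ already at 0.372 mol/L and s small, take [PO₄³⁻] ≈ 0.372 mol/L and [Zn²⁺] = 3s.
Ksp = [Zn²⁺]^3[PO₄³⁻]^2 = (3s)^3(0.372)^2
(3s)^3 = 3.66×10⁻³³ / (0.372)^2 = 2.64×10⁻³²
s = 9.93×10⁻¹² mol/L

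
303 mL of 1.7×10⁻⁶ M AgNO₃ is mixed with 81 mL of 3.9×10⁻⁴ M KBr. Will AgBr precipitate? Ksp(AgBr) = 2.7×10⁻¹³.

Total volume after mixing = 303 + 81 = 384 mL.
[Ag⁺] = (1.7×10⁻⁶)(303)/384 = 1.3×10⁻⁶ M
[Br⁻] = (3.9×10⁻⁴)(81)/384 = 8.2×10⁻⁵ M
Q = [Ag⁺][Br⁻] = 1.1×10⁻¹⁰
Q = 1.1×10⁻¹⁰ > Ksp = 2.7×10⁻¹³, so the solution is supersaturated and AgBr precipitates.

Yes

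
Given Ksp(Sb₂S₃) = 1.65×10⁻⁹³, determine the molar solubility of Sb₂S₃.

Sb₂S₃(s) ⇌ 2 Sb³⁺(aq) + 3 S²⁻(aq)
If s mol/L of Sb₂S₃ dissolves, [Sb³⁺] = 2s and [S²⁻] = 3s.
Ksp = [Sb³⁺]^2[S²⁻]^3 = (2s)^2 · (3s)^3 = 108s^5
108s^5 = 1.65×10⁻⁹³  ⇒  s^5 = 1.53×10⁻⁹⁵
s = (1.53×10⁻⁹⁵)^(1/5) = 1.09×10⁻¹⁹ mol/L

1.09×10⁻¹⁹ M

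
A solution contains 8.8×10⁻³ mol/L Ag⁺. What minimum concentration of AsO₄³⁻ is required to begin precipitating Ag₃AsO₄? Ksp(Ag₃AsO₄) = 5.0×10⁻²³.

7.3×10⁻¹⁷ M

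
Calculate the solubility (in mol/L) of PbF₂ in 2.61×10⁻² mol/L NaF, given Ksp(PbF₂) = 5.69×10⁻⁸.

8.35×10⁻⁵ M

PbF₂(s) ⇌ Pb²⁺(aq) + 2 F⁻(aq)
With F⁻ already at 2.61×10⁻² mol/L and s small, take [F⁻] ≈ 2.61×10⁻² mol/L and [Pb²⁺] = s.
Ksp = [Pb²⁺][F⁻]^2 = s(2.61×10⁻²)^2
s = 5.69×10⁻⁸ / (2.61×10⁻²)^2 = 8.35×10⁻⁵
s = 8.35×10⁻⁵ mol/L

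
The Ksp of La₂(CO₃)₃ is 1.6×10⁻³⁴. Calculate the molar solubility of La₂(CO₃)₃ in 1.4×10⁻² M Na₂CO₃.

3.8×10⁻¹⁵ M

La₂(CO₃)₃(s) ⇌ 2 La³⁺(aq) + 3 CO₃²⁻(aq)
CO₃²⁻ is already present at 1.4×10⁻² M. If s mol/L of La₂(CO₃)₃ dissolves, [La³⁺] = 2s while [CO₃²⁻] ≈ 1.4×10⁻² M.
Ksp = [La³⁺]^2[CO₃²⁻]^3 = (2s)^2(1.4×10⁻²)^3
(2s)^2 = 1.6×10⁻³⁴ / (1.4×10⁻²)^3 = 5.8×10⁻²⁹
s = 3.8×10⁻¹⁵ M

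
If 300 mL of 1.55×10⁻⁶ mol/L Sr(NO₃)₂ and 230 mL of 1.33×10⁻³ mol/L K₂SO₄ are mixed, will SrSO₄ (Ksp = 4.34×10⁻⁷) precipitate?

After mixing, V = 300 mL + 230 mL = 530 mL.
[Sr²⁺] = (1.55×10⁻⁶)(300)/530 = 8.77×10⁻⁷ mol/L
[SO₄²⁻] = (1.33×10⁻³)(230)/530 = 5.77×10⁻⁴ mol/L
Q = [Sr²⁺][SO₄²⁻] = 5.06×10⁻¹⁰
Q < Ksp (5.06×10⁻¹⁰ vs 4.34×10⁻⁷); the solution remains unsaturated and no precipitate forms.

No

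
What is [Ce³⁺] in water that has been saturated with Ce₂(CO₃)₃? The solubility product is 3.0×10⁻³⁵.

Ce₂(CO₃)₃(s) ⇌ 2 Ce³⁺(aq) + 3 CO₃²⁻(aq)
For each mole of Ce₂(CO₃)₃ that dissolves per liter, [Ce³⁺] = 2s and [CO₃²⁻] = 3s; let s denote this solubility.
Ksp = [Ce³⁺]^2[CO₃²⁻]^3 = (2s)^2 · (3s)^3 = 108s^5 = 3.0×10⁻³⁵
s = 4.9×10⁻⁸ mol/L
[Ce³⁺] = 2s = 9.8×10⁻⁸ mol/L

9.8×10⁻⁸ M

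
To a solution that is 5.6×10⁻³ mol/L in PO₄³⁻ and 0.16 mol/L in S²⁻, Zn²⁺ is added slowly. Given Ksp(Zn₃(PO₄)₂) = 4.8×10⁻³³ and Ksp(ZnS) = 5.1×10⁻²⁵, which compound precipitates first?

The threshold for precipitation is Q = Ksp.
For Zn₃(PO₄)₂: [Zn²⁺] = (Ksp/[PO₄³⁻]^2)^(1/3) = 5.3×10⁻¹⁰ mol/L
For ZnS: [Zn²⁺] = (Ksp/[S²⁻]) = 3.2×10⁻²⁴ mol/L
Since ZnS needs less Zn²⁺ to reach saturation, it precipitates first.

ZnS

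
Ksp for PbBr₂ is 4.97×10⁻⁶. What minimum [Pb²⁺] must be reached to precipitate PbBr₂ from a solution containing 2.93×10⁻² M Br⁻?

5.79×10⁻³ M

A salt starts to precipitate once the ion product Q reaches its Ksp.
PbBr₂(s) ⇌ Pb²⁺(aq) + 2 Br⁻(aq)
Ksp = [Pb²⁺][Br⁻]^2 = [Pb²⁺](2.93×10⁻²)^2
[Pb²⁺] = 4.97×10⁻⁶ / (2.93×10⁻²)^2 = 5.79×10⁻³
[Pb²⁺] = 5.79×10⁻³ M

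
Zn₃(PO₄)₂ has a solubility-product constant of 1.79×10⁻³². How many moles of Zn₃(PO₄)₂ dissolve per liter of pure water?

1.75×10⁻⁷ M

Zn₃(PO₄)₂(s) ⇌ 3 Zn²⁺(aq) + 2 PO₄³⁻(aq)
Let s be the molar solubility. Then [Zn²⁺] = 3s and [PO₄³⁻] = 2s.
Ksp = [Zn²⁺]^3[PO₄³⁻]^2 = (3s)^3 · (2s)^2 = 108s^5
108s^5 = 1.79×10⁻³²  ⇒  s^5 = 1.66×10⁻³⁴
s = (1.66×10⁻³⁴)^(1/5) = 1.75×10⁻⁷ mol L⁻¹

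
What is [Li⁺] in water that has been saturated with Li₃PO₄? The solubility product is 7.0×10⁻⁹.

1.2×10⁻² M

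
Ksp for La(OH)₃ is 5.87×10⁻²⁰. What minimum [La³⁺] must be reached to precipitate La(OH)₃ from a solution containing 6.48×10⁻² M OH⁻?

A salt starts to precipitate once the ion product Q reaches its Ksp.
La(OH)₃(s) ⇌ La³⁺(aq) + 3 OH⁻(aq)
Ksp = [La³⁺][OH⁻]^3 = [La³⁺](6.48×10⁻²)^3
[La³⁺] = 5.87×10⁻²⁰ / (6.48×10⁻²)^3 = 2.16×10⁻¹⁶
[La³⁺] = 2.16×10⁻¹⁶ M

2.16×10⁻¹⁶ M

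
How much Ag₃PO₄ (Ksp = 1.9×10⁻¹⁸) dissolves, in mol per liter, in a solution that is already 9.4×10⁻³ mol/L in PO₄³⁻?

Ag₃PO₄(s) ⇌ 3 Ag⁺(aq) + PO₄³⁻(aq)
Let s be the solubility of Ag₃PO₄ here. The common ion gives [PO₄³⁻] ≈ 9.4×10⁻³ mol/L, and [Ag⁺] = 3s.
Ksp = [Ag⁺]^3[PO₄³⁻] = (3s)^3(9.4×10⁻³)
(3s)^3 = 1.9×10⁻¹⁸ / (9.4×10⁻³) = 2.0×10⁻¹⁶
s = 2.0×10⁻⁶ mol/L

2.0×10⁻⁶ M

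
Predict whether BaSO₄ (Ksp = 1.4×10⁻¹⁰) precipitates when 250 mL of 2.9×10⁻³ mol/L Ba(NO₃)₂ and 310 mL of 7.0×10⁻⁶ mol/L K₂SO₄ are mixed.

The combined volume is 560 mL.
[Ba²⁺] = (2.9×10⁻³)(250)/560 = 1.3×10⁻³ mol/L
[SO₄²⁻] = (7.0×10⁻⁶)(310)/560 = 3.9×10⁻⁶ mol/L
Q = [Ba²⁺][SO₄²⁻] = 5.0×10⁻⁹
Because Q > Ksp (5.0×10⁻⁹ vs 1.4×10⁻¹⁰), a precipitate of BaSO₄ forms.

Yes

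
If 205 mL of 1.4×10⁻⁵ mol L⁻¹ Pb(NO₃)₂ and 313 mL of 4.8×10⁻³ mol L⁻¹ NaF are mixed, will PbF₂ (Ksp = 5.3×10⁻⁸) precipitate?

After mixing, V = 205 mL + 313 mL = 518 mL.
[Pb²⁺] = (1.4×10⁻⁵)(205)/518 = 5.5×10⁻⁶ mol L⁻¹
[F⁻] = (4.8×10⁻³)(313)/518 = 2.9×10⁻³ mol L⁻¹
Q = [Pb²⁺][F⁻]^2 = 4.7×10⁻¹¹
Q = 4.7×10⁻¹¹ < Ksp = 5.3×10⁻⁸, so the solution is unsaturated and no precipitate forms.

No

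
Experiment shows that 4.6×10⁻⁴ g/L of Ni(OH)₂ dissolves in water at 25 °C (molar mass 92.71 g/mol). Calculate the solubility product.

Ksp = 4.9×10⁻¹⁶

Convert to molarity: s = 4.6×10⁻⁴ / 92.71 = 4.962×10⁻⁶ mol/L
Ni(OH)₂(s) ⇌ Ni²⁺(aq) + 2 OH⁻(aq)
For each mole of Ni(OH)₂ that dissolves per liter, [Ni²⁺] = s and [OH⁻] = 2s; let s denote this solubility.
Ksp = [Ni²⁺][OH⁻]^2 = s · (2s)^2 = 4s^3
Ksp = 4 × (4.962×10⁻⁶)^3 = 4.9×10⁻¹⁶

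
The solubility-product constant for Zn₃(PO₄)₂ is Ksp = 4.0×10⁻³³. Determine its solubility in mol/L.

Zn₃(PO₄)₂(s) ⇌ 3 Zn²⁺(aq) + 2 PO₄³⁻(aq)
With molar solubility s: [Zn²⁺] = 3s, [PO₄³⁻] = 2s.
Ksp = [Zn²⁺]^3[PO₄³⁻]^2 = (3s)^3 · (2s)^2 = 108s^5
108s^5 = 4.0×10⁻³³  ⇒  s^5 = 3.7×10⁻³⁵
s = 1.3×10⁻⁷ mol/L

1.3×10⁻⁷ M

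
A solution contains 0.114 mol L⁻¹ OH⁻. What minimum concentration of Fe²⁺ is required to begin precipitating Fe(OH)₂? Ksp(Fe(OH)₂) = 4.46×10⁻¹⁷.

3.43×10⁻¹⁵ M

A salt starts to precipitate once the ion product Q reaches its Ksp.
Fe(OH)₂(s) ⇌ Fe²⁺(aq) + 2 OH⁻(aq)
Ksp = [Fe²⁺][OH⁻]^2 = [Fe²⁺](0.114)^2
[Fe²⁺] = 4.46×10⁻¹⁷ / (0.114)^2 = 3.43×10⁻¹⁵
[Fe²⁺] = 3.43×10⁻¹⁵ mol L⁻¹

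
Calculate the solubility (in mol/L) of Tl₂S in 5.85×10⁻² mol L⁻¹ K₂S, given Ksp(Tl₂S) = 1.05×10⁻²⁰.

Tl₂S(s) ⇌ 2 Tl⁺(aq) + S²⁻(aq)
S²⁻ is already present at 5.85×10⁻² mol L⁻¹. If s mol/L of Tl₂S dissolves, [Tl⁺] = 2s while [S²⁻] ≈ 5.85×10⁻² mol L⁻¹.
Ksp = [Tl⁺]^2[S²⁻] = (2s)^2(5.85×10⁻²)
(2s)^2 = 1.05×10⁻²⁰ / (5.85×10⁻²) = 1.79×10⁻¹⁹
s = 2.12×10⁻¹⁰ mol L⁻¹

2.12×10⁻¹⁰ M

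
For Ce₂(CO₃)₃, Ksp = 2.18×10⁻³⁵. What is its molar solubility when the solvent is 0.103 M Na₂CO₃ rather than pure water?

Ce₂(CO₃)₃(s) ⇌ 2 Ce³⁺(aq) + 3 CO₃²⁻(aq)
The solution already contains CO₃²⁻ at 0.103 M. Let s be the molar solubility of Ce₂(CO₃)₃.
[CO₃²⁻] ≈ 0.103 M (common ion dominates); [Ce³⁺] = 2s.
Ksp = [Ce³⁺]^2[CO₃²⁻]^3 = (2s)^2(0.103)^3
(2s)^2 = 2.18×10⁻³⁵ / (0.103)^3 = 2.00×10⁻³²
s = 7.06×10⁻¹⁷ M

7.06×10⁻¹⁷ M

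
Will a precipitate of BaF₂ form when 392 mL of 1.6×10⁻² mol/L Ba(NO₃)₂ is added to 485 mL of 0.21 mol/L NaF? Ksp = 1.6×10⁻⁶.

Yes

The combined volume is 877 mL.
[Ba²⁺] = (1.6×10⁻²)(392)/877 = 7.2×10⁻³ mol/L
[F⁻] = (0.21)(485)/877 = 0.12 mol/L
Q = [Ba²⁺][F⁻]^2 = 9.6×10⁻⁵
Q = 9.6×10⁻⁵ > Ksp = 1.6×10⁻⁶, so the solution is supersaturated and BaF₂ precipitates.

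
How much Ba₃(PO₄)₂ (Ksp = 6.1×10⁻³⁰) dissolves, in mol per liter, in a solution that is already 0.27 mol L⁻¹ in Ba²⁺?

Ba₃(PO₄)₂(s) ⇌ 3 Ba²⁺(aq) + 2 PO₄³⁻(aq)
Let s be the solubility of Ba₃(PO₄)₂ here. The common ion gives [Ba²⁺] ≈ 0.27 mol L⁻¹, and [PO₄³⁻] = 2s.
Ksp = [Ba²⁺]^3[PO₄³⁻]^2 = (0.27)^3(2s)^2
(2s)^2 = 6.1×10⁻³⁰ / (0.27)^3 = 3.1×10⁻²⁸
s = 8.8×10⁻¹⁵ mol L⁻¹

8.8×10⁻¹⁵ M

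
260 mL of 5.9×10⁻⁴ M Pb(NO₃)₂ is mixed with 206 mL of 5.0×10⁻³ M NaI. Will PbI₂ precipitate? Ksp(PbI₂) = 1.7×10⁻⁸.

No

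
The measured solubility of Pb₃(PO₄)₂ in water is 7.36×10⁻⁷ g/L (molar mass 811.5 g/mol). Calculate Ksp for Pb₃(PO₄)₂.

Ksp = 6.63×10⁻⁴⁴

Convert to molarity: s = 7.36×10⁻⁷ / 811.5 = 9.0696×10⁻¹⁰ mol/L
Pb₃(PO₄)₂(s) ⇌ 3 Pb²⁺(aq) + 2 PO₄³⁻(aq)
With molar solubility s: [Pb²⁺] = 3s, [PO₄³⁻] = 2s.
Ksp = [Pb²⁺]^3[PO₄³⁻]^2 = (3s)^3 · (2s)^2 = 108s^5
Ksp = 108 × (9.0696×10⁻¹⁰)^5 = 6.63×10⁻⁴⁴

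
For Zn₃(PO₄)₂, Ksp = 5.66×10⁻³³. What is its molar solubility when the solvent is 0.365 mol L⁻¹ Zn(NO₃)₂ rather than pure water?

1.71×10⁻¹⁶ M

Zn₃(PO₄)₂(s) ⇌ 3 Zn²⁺(aq) + 2 PO₄³⁻(aq)
The solution already contains Zn²⁺ at 0.365 mol L⁻¹. Let s be the molar solubility of Zn₃(PO₄)₂.
[Zn²⁺] ≈ 0.365 mol L⁻¹ (common ion dominates); [PO₄³⁻] = 2s.
Ksp = [Zn²⁺]^3[PO₄³⁻]^2 = (0.365)^3(2s)^2
(2s)^2 = 5.66×10⁻³³ / (0.365)^3 = 1.16×10⁻³¹
s = 1.71×10⁻¹⁶ mol L⁻¹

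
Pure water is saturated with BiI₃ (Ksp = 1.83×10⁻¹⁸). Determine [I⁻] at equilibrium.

BiI₃(s) ⇌ Bi³⁺(aq) + 3 I⁻(aq)
With molar solubility s: [Bi³⁺] = s, [I⁻] = 3s.
Ksp = [Bi³⁺][I⁻]^3 = s · (3s)^3 = 27s^4 = 1.83×10⁻¹⁸
s = 1.61×10⁻⁵ mol L⁻¹
[I⁻] = 3s = 4.84×10⁻⁵ mol L⁻¹

4.84×10⁻⁵ M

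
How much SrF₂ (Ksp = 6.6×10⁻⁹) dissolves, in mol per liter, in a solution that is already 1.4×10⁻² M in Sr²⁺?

SrF₂(s) ⇌ Sr²⁺(aq) + 2 F⁻(aq)
Let s be the solubility of SrF₂ here. The common ion gives [Sr²⁺] ≈ 1.4×10⁻² M, and [F⁻] = 2s.
Ksp = [Sr²⁺][F⁻]^2 = (1.4×10⁻²)(2s)^2
(2s)^2 = 6.6×10⁻⁹ / (1.4×10⁻²) = 4.7×10⁻⁷
s = 3.4×10⁻⁴ M

3.4×10⁻⁴ M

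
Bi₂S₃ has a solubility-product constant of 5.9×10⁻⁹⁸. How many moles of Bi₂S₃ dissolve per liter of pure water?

1.4×10⁻²⁰ M

Bi₂S₃(s) ⇌ 2 Bi³⁺(aq) + 3 S²⁻(aq)
Let s be the molar solubility. Then [Bi³⁺] = 2s and [S²⁻] = 3s.
Ksp = [Bi³⁺]^2[S²⁻]^3 = (2s)^2 · (3s)^3 = 108s^5
108s^5 = 5.9×10⁻⁹⁸  ⇒  s^5 = 5.5×10⁻¹⁰⁰
Taking the 5th root, s = 1.4×10⁻²⁰ M.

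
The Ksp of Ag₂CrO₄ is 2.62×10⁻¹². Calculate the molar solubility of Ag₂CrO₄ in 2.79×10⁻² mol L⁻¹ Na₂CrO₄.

4.85×10⁻⁶ M

Ag₂CrO₄(s) ⇌ 2 Ag⁺(aq) + CrO₄²⁻(aq)
With CrO₄²⁻ already at 2.79×10⁻² mol L⁻¹ and s small, take [CrO₄²⁻] ≈ 2.79×10⁻² mol L⁻¹ and [Ag⁺] = 2s.
Ksp = [Ag⁺]^2[CrO₄²⁻] = (2s)^2(2.79×10⁻²)
(2s)^2 = 2.62×10⁻¹² / (2.79×10⁻²) = 9.39×10⁻¹¹
s = 4.85×10⁻⁶ mol L⁻¹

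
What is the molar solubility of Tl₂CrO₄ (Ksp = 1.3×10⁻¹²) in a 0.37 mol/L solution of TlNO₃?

Tl₂CrO₄(s) ⇌ 2 Tl⁺(aq) + CrO₄²⁻(aq)
Let s be the solubility of Tl₂CrO₄ here. The common ion gives [Tl⁺] ≈ 0.37 mol/L, and [CrO₄²⁻] = s.
Ksp = [Tl⁺]^2[CrO₄²⁻] = (0.37)^2s
s = 1.3×10⁻¹² / (0.37)^2 = 9.5×10⁻¹²
s = 9.5×10⁻¹² mol/L

9.5×10⁻¹² M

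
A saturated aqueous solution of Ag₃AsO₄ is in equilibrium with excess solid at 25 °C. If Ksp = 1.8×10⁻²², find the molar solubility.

1.6×10⁻⁶ M

Ag₃AsO₄(s) ⇌ 3 Ag⁺(aq) + AsO₄³⁻(aq)
If s mol/L of Ag₃AsO₄ dissolves, [Ag⁺] = 3s and [AsO₄³⁻] = s.
Ksp = [Ag⁺]^3[AsO₄³⁻] = (3s)^3 · s = 27s^4
27s^4 = 1.8×10⁻²²  ⇒  s^4 = 6.7×10⁻²⁴
s = 1.6×10⁻⁶ M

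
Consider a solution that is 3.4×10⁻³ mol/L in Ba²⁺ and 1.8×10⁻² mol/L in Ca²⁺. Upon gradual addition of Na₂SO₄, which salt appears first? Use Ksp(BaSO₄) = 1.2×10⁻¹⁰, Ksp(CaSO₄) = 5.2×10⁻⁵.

Each salt precipitates once Q = Ksp for that salt.
For BaSO₄: [SO₄²⁻] = (Ksp/[Ba²⁺]) = 3.5×10⁻⁸ mol/L
For CaSO₄: [SO₄²⁻] = (Ksp/[Ca²⁺]) = 2.9×10⁻³ mol/L
Since BaSO₄ needs less SO₄²⁻ to reach saturation, it precipitates first.

BaSO₄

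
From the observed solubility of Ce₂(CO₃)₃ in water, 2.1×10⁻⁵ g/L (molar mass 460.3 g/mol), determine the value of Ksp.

Convert to molarity: s = 2.1×10⁻⁵ / 460.3 = 4.562×10⁻⁸ mol/L
Ce₂(CO₃)₃(s) ⇌ 2 Ce³⁺(aq) + 3 CO₃²⁻(aq)
Let s be the molar solubility. Then [Ce³⁺] = 2s and [CO₃²⁻] = 3s.
Ksp = [Ce³⁺]^2[CO₃²⁻]^3 = (2s)^2 · (3s)^3 = 108s^5
Ksp = 108 × (4.562×10⁻⁸)^5 = 2.1×10⁻³⁵

Ksp = 2.1×10⁻³⁵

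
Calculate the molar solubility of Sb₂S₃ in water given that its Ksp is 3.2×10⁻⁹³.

1.2×10⁻¹⁹ M

Sb₂S₃(s) ⇌ 2 Sb³⁺(aq) + 3 S²⁻(aq)
Call the molar solubility s, so that [Sb³⁺] = 2s and [S²⁻] = 3s.
Ksp = [Sb³⁺]^2[S²⁻]^3 = (2s)^2 · (3s)^3 = 108s^5
108s^5 = 3.2×10⁻⁹³  ⇒  s^5 = 3.0×10⁻⁹⁵
s = 1.2×10⁻¹⁹ mol/L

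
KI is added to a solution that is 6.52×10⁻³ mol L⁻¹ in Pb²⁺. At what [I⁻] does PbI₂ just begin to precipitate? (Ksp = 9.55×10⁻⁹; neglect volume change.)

A salt starts to precipitate once the ion product Q reaches its Ksp.
PbI₂(s) ⇌ Pb²⁺(aq) + 2 I⁻(aq)
Ksp = [Pb²⁺][I⁻]^2 = [I⁻]^2(6.52×10⁻³)
[I⁻]^2 = 9.55×10⁻⁹ / (6.52×10⁻³) = 1.46×10⁻⁶
[I⁻] = 1.21×10⁻³ mol L⁻¹

1.21×10⁻³ M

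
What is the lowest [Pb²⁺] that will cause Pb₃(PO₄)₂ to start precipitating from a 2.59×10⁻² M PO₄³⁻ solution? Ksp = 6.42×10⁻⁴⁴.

The threshold for precipitation is Q = Ksp.
Pb₃(PO₄)₂(s) ⇌ 3 Pb²⁺(aq) + 2 PO₄³⁻(aq)
Ksp = [Pb²⁺]^3[PO₄³⁻]^2 = [Pb²⁺]^3(2.59×10⁻²)^2
[Pb²⁺]^3 = 6.42×10⁻⁴⁴ / (2.59×10⁻²)^2 = 9.57×10⁻⁴¹
[Pb²⁺] = 4.57×10⁻¹⁴ M

4.57×10⁻¹⁴ M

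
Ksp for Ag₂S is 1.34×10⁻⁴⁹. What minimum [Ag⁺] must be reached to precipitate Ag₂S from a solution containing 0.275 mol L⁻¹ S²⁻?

6.98×10⁻²⁵ M

Precipitation of each salt begins when its ion product equals Ksp.
Ag₂S(s) ⇌ 2 Ag⁺(aq) + S²⁻(aq)
Ksp = [Ag⁺]^2[S²⁻] = [Ag⁺]^2(0.275)
[Ag⁺]^2 = 1.34×10⁻⁴⁹ / (0.275) = 4.87×10⁻⁴⁹
[Ag⁺] = 6.98×10⁻²⁵ mol L⁻¹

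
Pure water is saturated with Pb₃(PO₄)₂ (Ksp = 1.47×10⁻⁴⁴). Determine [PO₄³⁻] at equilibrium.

Pb₃(PO₄)₂(s) ⇌ 3 Pb²⁺(aq) + 2 PO₄³⁻(aq)
Let s be the molar solubility. Then [Pb²⁺] = 3s and [PO₄³⁻] = 2s.
Ksp = [Pb²⁺]^3[PO₄³⁻]^2 = (3s)^3 · (2s)^2 = 108s^5 = 1.47×10⁻⁴⁴
s = 6.71×10⁻¹⁰ mol/L
[PO₄³⁻] = 2s = 1.34×10⁻⁹ mol/L

1.34×10⁻⁹ M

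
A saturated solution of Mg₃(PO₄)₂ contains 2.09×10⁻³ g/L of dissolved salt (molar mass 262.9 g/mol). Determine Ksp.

Ksp = 3.43×10⁻²⁴

s = (2.09×10⁻³ g L⁻¹)/(262.9 g mol⁻¹) = 7.9498×10⁻⁶ M
Mg₃(PO₄)₂(s) ⇌ 3 Mg²⁺(aq) + 2 PO₄³⁻(aq)
For each mole of Mg₃(PO₄)₂ that dissolves per liter, [Mg²⁺] = 3s and [PO₄³⁻] = 2s; let s denote this solubility.
Ksp = [Mg²⁺]^3[PO₄³⁻]^2 = (3s)^3 · (2s)^2 = 108s^5
Ksp = 108 × (7.9498×10⁻⁶)^5 = 3.43×10⁻²⁴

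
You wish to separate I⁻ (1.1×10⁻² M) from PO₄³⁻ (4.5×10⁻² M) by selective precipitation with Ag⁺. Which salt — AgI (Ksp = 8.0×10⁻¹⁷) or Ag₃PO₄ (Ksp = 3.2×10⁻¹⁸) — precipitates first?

AgI

Each salt precipitates once Q = Ksp for that salt.
For AgI: [Ag⁺] = (Ksp/[I⁻]) = 7.3×10⁻¹⁵ M
For Ag₃PO₄: [Ag⁺] = (Ksp/[PO₄³⁻])^(1/3) = 4.1×10⁻⁶ M
Since AgI needs less Ag⁺ to reach saturation, it precipitates first.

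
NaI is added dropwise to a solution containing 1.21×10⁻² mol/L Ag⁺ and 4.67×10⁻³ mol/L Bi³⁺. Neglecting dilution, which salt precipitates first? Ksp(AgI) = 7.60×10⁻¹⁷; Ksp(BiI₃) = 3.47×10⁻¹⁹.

AgI

The threshold for precipitation is Q = Ksp.
For AgI: [I⁻] = (Ksp/[Ag⁺]) = 6.28×10⁻¹⁵ mol/L
For BiI₃: [I⁻] = (Ksp/[Bi³⁺])^(1/3) = 4.20×10⁻⁶ mol/L
AgI requires the lower [I⁻], so it precipitates first.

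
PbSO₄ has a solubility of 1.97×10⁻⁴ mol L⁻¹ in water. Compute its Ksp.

PbSO₄(s) ⇌ Pb²⁺(aq) + SO₄²⁻(aq)
For each mole of PbSO₄ that dissolves per liter, [Pb²⁺] = s and [SO₄²⁻] = s; let s denote this solubility.
Ksp = [Pb²⁺][SO₄²⁻] = s · s = s^2
Ksp = (1.97×10⁻⁴)^2 = 3.88×10⁻⁸

Ksp = 3.88×10⁻⁸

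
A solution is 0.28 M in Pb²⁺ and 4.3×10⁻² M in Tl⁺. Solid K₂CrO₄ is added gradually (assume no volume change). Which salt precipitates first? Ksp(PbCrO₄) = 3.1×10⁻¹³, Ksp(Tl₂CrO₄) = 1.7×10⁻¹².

PbCrO₄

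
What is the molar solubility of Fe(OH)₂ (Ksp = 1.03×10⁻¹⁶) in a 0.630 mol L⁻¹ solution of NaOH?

2.60×10⁻¹⁶ M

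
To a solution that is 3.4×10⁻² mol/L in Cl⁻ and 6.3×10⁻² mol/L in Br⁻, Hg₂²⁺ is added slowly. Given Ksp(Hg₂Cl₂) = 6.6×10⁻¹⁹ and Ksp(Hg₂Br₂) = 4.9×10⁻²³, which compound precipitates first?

Precipitation of each salt begins when its ion product equals Ksp.
For Hg₂Cl₂: [Hg₂²⁺] = (Ksp/[Cl⁻]^2) = 5.7×10⁻¹⁶ mol/L
For Hg₂Br₂: [Hg₂²⁺] = (Ksp/[Br⁻]^2) = 1.2×10⁻²⁰ mol/L
Since Hg₂Br₂ needs less Hg₂²⁺ to reach saturation, it precipitates first.

Hg₂Br₂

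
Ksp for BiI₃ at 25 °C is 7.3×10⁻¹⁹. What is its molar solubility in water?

1.3×10⁻⁵ M

BiI₃(s) ⇌ Bi³⁺(aq) + 3 I⁻(aq)
If s mol/L of BiI₃ dissolves, [Bi³⁺] = s and [I⁻] = 3s.
Ksp = [Bi³⁺][I⁻]^3 = s · (3s)^3 = 27s^4
27s^4 = 7.3×10⁻¹⁹  ⇒  s^4 = 2.7×10⁻²⁰
s = 1.3×10⁻⁵ mol/L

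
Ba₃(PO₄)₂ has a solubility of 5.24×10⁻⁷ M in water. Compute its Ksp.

Ksp = 4.27×10⁻³⁰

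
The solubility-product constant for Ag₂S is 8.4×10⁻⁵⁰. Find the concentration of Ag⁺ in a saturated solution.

5.5×10⁻¹⁷ M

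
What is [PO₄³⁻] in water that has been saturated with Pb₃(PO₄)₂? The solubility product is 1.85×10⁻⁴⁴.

Pb₃(PO₄)₂(s) ⇌ 3 Pb²⁺(aq) + 2 PO₄³⁻(aq)
Let s be the molar solubility. Then [Pb²⁺] = 3s and [PO₄³⁻] = 2s.
Ksp = [Pb²⁺]^3[PO₄³⁻]^2 = (3s)^3 · (2s)^2 = 108s^5 = 1.85×10⁻⁴⁴
s = 7.03×10⁻¹⁰ mol/L
[PO₄³⁻] = 2s = 1.41×10⁻⁹ mol/L

1.41×10⁻⁹ M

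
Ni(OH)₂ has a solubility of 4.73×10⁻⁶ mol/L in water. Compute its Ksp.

Ni(OH)₂(s) ⇌ Ni²⁺(aq) + 2 OH⁻(aq)
Let s be the molar solubility. Then [Ni²⁺] = s and [OH⁻] = 2s.
Ksp = [Ni²⁺][OH⁻]^2 = s · (2s)^2 = 4s^3
Ksp = 4 × (4.73×10⁻⁶)^3 = 4.23×10⁻¹⁶

Ksp = 4.23×10⁻¹⁶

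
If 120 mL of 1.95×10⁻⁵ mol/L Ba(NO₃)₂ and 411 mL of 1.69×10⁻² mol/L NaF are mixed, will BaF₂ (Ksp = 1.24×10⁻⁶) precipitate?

The combined volume is 531 mL.
[Ba²⁺] = (1.95×10⁻⁵)(120)/531 = 4.41×10⁻⁶ mol/L
[F⁻] = (1.69×10⁻²)(411)/531 = 1.31×10⁻² mol/L
Q = [Ba²⁺][F⁻]^2 = 7.54×10⁻¹⁰
Since Q (7.54×10⁻¹⁰) is less than Ksp (1.24×10⁻⁶), no BaF₂ precipitates.

No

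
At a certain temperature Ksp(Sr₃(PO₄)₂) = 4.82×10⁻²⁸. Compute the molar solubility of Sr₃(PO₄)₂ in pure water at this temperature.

1.35×10⁻⁶ M

Sr₃(PO₄)₂(s) ⇌ 3 Sr²⁺(aq) + 2 PO₄³⁻(aq)
With molar solubility s: [Sr²⁺] = 3s, [PO₄³⁻] = 2s.
Ksp = [Sr²⁺]^3[PO₄³⁻]^2 = (3s)^3 · (2s)^2 = 108s^5
108s^5 = 4.82×10⁻²⁸  ⇒  s^5 = 4.46×10⁻³⁰
s = (4.46×10⁻³⁰)^(1/5) = 1.35×10⁻⁶ mol/L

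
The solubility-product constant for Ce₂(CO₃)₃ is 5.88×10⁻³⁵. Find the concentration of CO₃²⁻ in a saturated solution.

1.68×10⁻⁷ M

Ce₂(CO₃)₃(s) ⇌ 2 Ce³⁺(aq) + 3 CO₃²⁻(aq)
For each mole of Ce₂(CO₃)₃ that dissolves per liter, [Ce³⁺] = 2s and [CO₃²⁻] = 3s; let s denote this solubility.
Ksp = [Ce³⁺]^2[CO₃²⁻]^3 = (2s)^2 · (3s)^3 = 108s^5 = 5.88×10⁻³⁵
s = 5.59×10⁻⁸ M
[CO₃²⁻] = 3s = 1.68×10⁻⁷ M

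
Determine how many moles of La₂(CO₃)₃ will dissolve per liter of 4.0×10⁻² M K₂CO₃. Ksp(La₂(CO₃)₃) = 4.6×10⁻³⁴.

1.3×10⁻¹⁵ M

La₂(CO₃)₃(s) ⇌ 2 La³⁺(aq) + 3 CO₃²⁻(aq)
CO₃²⁻ is already present at 4.0×10⁻² M. If s mol/L of La₂(CO₃)₃ dissolves, [La³⁺] = 2s while [CO₃²⁻] ≈ 4.0×10⁻² M.
Ksp = [La³⁺]^2[CO₃²⁻]^3 = (2s)^2(4.0×10⁻²)^3
(2s)^2 = 4.6×10⁻³⁴ / (4.0×10⁻²)^3 = 7.2×10⁻³⁰
s = 1.3×10⁻¹⁵ M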